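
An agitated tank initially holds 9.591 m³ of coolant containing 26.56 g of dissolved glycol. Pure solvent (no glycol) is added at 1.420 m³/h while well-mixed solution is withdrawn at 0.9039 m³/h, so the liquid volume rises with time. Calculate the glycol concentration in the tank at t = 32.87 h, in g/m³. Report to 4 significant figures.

0.1681 g/m³

Let m(t) be the amount of glycol. Volume: V(t) = V₀ + (Q_in − Q_out) t = 9.591 + 0.516100 t; V(32.87) = 26.5552 m³.
No glycol enters, so dm/dt = −Q_out · (m/V).
dm/m = −Q_out dt/(V₀ + 0.516100 t); integrating gives ln(m/m₀) = −(Q_out/(Q_in−Q_out)) ln(V/V₀).
m = m₀ (V₀/V)^(Q_out/(Q_in−Q_out)) = 26.56 × (9.591/26.5552)^(1.75140) = 4.46279 g.
C = m/V = 4.46279/26.5552 = 0.168057 g/m³.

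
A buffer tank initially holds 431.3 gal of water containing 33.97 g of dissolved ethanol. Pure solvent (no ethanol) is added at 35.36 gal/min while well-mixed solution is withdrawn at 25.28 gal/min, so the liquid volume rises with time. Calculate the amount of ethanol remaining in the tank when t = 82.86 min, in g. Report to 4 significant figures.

2.279 g

Let m(t) be the amount of ethanol. Volume: V(t) = V₀ + (Q_in − Q_out) t = 431.3 + 10.0800 t; V(82.86) = 1266.53 gal.
No ethanol enters, so dm/dt = −Q_out · (m/V).
dm/m = −Q_out dt/(V₀ + 10.0800 t); integrating gives ln(m/m₀) = −(Q_out/(Q_in−Q_out)) ln(V/V₀).
m = m₀ (V₀/V)^(Q_out/(Q_in−Q_out)) = 33.97 × (431.3/1266.53)^(2.50794) = 2.27926 g.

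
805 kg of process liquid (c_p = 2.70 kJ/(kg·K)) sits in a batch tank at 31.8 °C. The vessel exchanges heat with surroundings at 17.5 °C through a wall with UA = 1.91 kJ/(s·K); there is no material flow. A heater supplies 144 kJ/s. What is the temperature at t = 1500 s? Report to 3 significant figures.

M c_p dT/dt = −UA(T − T_amb) + Q̇.
dT/dt = (T_ss − T)/τ with T_ss = T_amb + Q̇/UA = 17.5 + 144/1.91 = 92.893 °C, τ = M c_p/UA = 805·2.70/1.91 = 1138.0 s.
Solution: T(t) = T_ss + (T₀ − T_ss) e^(−t/τ).
T(1500) = 92.893 + (-61.093)·0.26763 = 76.542 °C.

76.5 °C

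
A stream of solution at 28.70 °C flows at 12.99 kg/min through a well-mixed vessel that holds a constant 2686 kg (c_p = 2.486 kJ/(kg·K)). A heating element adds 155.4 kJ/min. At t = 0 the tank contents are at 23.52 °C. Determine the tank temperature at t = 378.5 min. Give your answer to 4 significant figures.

Energy balance: M c_p dT/dt = ṁ c_p (T_in − T) + 155.4.
Rearrange: dT/dt = (T_ss − T)/τ with τ = M/ṁ = 206.774 min and T_ss = T_in + Q̇/(ṁ c_p) = 33.5122 °C.
Solution: T(t) = T_ss + (T₀ − T_ss) e^(−t/τ).
T(378.5) = 33.5122 + (-9.99217)·e^(−378.5/206.774) = 33.5122 + (-9.99217)·0.160334 = 31.9101 °C.

31.91 °C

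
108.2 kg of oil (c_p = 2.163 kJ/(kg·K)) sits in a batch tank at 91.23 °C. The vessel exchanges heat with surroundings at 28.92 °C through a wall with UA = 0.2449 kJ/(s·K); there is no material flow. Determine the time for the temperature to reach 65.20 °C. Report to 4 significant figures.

Unsteady energy balance on the tank contents: M c_p dT/dt = −UA(T − T_amb).
τ = M c_p/UA = 955.641 s; T_ss = T_amb = 28.9200 °C.
T(t) = T_ss + (T₀ − T_ss)e^(−t/τ); set T = 65.20:
t = −τ ln[(T − T_ss)/(T₀ − T_ss)] = −955.641 · ln(0.582250) = 516.864 s.

516.9 s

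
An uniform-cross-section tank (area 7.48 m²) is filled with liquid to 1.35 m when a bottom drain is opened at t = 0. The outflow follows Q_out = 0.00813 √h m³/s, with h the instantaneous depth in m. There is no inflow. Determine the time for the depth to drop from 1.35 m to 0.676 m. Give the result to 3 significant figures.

625 s

A dh/dt = −Q_out = −0.00813 √h.
This is separable: 2 d(√h)/dt = −0.00813/A, so √h = √h₀ − (0.00813/(2A)) t.
t = 2A(√h₀ − √h)/0.00813 = 2·7.48·(√1.35 − √0.676)/0.00813
  = 14.960 × (1.1619 − 0.82219) / 0.00813 = 625.09 s.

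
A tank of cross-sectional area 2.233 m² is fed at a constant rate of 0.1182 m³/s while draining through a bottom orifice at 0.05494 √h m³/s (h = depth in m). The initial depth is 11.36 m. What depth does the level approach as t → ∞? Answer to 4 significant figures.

Level balance: A dh/dt = 0.1182 − 0.05494 √h. Setting dh/dt = 0:
Q_in = 0.05494 √h_ss ⇒ √h_ss = 0.1182/0.05494 = 2.15144.
h_ss = 2.15144² = 4.62869 m. (Since h₀ = 11.36 m > h_ss, the level will fall toward this value.)

4.629 m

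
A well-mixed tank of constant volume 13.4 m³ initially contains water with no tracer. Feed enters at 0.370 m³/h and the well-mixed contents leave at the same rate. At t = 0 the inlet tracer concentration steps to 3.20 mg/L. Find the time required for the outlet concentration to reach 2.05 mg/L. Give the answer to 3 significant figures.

Species balance: V dC/dt = Q(C_in − C) ⇒ τ = V/Q = 36.216 h.
C(t) = C_in + (C₀ − C_in) e^(−t/τ). Set C = 2.05 and solve for t:
e^(−t/τ) = (C − C_in)/(C₀ − C_in) = (2.05 − 3.20)/(0 − 3.20) = 0.35938
t = −τ ln(…) = 36.216 × 1.0234 = 37.063 h.

37.1 h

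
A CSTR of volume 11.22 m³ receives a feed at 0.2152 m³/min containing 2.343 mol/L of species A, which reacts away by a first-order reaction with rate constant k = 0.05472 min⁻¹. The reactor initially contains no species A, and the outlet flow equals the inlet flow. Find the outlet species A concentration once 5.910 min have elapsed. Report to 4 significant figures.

Species balance: V dC/dt = Q C_in − Q C − k V C.
dC/dt = (Q/V) C_in − (Q/V + k) C; effective rate a = Q/V + k = 0.0191800 + 0.05472 = 0.0739000 min⁻¹.
C_ss = Q C_in/(Q + kV) = 0.608103 mol/L; C(t) = C_ss + (C₀ − C_ss) e^(−a t).
C(5.910) = 0.608103 + (-0.608103)·e^(−0.0739000·5.910) = 0.608103 + (-0.608103)·0.646133 = 0.215187 mol/L.

0.2152 mol/L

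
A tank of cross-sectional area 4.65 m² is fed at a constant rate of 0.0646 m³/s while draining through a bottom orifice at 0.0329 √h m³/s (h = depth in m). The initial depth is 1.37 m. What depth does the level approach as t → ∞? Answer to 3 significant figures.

3.86 m

Mass balance (ρ constant): A dh/dt = Q_in − 0.0329 √h. At steady state dh/dt = 0:
Q_in = 0.0329 √h_ss ⇒ √h_ss = 0.0646/0.0329 = 1.9635.
h_ss = 1.9635² = 3.8554 m. (Since h₀ = 1.37 m < h_ss, the level will rise toward this value.)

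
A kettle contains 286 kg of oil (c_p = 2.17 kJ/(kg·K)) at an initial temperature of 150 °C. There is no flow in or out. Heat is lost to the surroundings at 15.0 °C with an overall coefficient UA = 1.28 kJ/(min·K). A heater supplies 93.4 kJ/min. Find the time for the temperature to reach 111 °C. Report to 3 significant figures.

Lumped-capacitance energy balance: M c_p dT/dt = UA(T_amb − T) + Q̇.
τ = M c_p/UA = 484.86 min; T_ss = T_amb + Q̇/UA = 15.0 + 93.4/1.28 = 87.969 °C.
T(t) = T_ss + (T₀ − T_ss)e^(−t/τ); set T = 111:
t = −τ ln[(T − T_ss)/(T₀ − T_ss)] = −484.86 · ln(0.37128) = 480.39 min.

480 min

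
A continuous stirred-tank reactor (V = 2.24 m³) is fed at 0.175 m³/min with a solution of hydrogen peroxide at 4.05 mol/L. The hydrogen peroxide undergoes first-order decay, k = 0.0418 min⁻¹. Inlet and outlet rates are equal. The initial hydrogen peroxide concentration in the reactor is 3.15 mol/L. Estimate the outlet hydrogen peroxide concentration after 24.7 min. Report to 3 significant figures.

Accumulation = in − out − consumed: V dC/dt = Q C_in − Q C − k V C.
This is linear with rate a = Q/V + k = 0.11992 min⁻¹.
C_ss = Q C_in/(Q + kV) = 2.6384 mol/L; C(t) = C_ss + (C₀ − C_ss) e^(−a t).
C(24.7) = 2.6384 + (0.51163)·e^(−0.11992·24.7) = 2.6384 + (0.51163)·0.051708 = 2.6648 mol/L.

2.66 mol/L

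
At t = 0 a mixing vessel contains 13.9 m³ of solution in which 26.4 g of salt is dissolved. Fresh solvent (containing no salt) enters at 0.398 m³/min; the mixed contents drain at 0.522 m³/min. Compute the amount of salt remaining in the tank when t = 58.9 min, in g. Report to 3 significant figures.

Total volume: dV/dt = Q_in − Q_out = -0.12400 m³/min, so V(t) = 13.9 − 0.12400 t and V(58.9) = 6.5964 m³.
Solute balance: dm/dt = 0 − Q_out C = −Q_out m/V(t).
dm/m = −Q_out dt/(V₀ − 0.12400 t); integrating gives ln(m/m₀) = −(Q_out/(Q_in−Q_out)) ln(V/V₀).
m = m₀ (V₀/V)^(Q_out/(Q_in−Q_out)) = 26.4 × (13.9/6.5964)^(-4.2097) = 1.1452 g.

1.15 g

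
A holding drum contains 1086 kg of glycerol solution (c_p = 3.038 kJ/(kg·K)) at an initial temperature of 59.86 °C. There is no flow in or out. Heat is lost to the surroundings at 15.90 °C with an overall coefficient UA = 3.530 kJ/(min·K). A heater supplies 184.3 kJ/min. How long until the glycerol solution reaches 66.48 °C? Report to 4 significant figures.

1516 min

Unsteady energy balance on the tank contents: M c_p dT/dt = −UA(T − T_amb) + Q̇.
τ = M c_p/UA = 934.637 min; T_ss = T_amb + Q̇/UA = 15.90 + 184.3/3.530 = 68.1096 °C.
T(t) = T_ss + (T₀ − T_ss)e^(−t/τ); set T = 66.48:
t = −τ ln[(T − T_ss)/(T₀ − T_ss)] = −934.637 · ln(0.197540) = 1515.81 min.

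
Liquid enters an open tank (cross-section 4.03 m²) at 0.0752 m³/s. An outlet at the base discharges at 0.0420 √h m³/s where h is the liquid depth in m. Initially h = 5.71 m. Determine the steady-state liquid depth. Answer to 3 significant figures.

3.21 m

A dh/dt = Q_in − 0.0420 √h. Steady state requires inflow = outflow:
Q_in = 0.0420 √h_ss ⇒ √h_ss = 0.0752/0.0420 = 1.7905.
h_ss = 1.7905² = 3.2058 m. (Since h₀ = 5.71 m > h_ss, the level will fall toward this value.)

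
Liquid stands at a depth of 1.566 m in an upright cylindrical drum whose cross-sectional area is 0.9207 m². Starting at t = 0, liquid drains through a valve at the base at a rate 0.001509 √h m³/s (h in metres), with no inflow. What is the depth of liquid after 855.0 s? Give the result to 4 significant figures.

A dh/dt = −Q_out = −0.001509 √h.
Separate and integrate: 2(√h − √h₀) = −(0.001509/A) t.
√h = √1.566 − 0.001509·855.0/(2·0.9207) = 1.25140 − 0.700660 = 0.550739.
h = 0.550739² = 0.303314 m.

0.3033 m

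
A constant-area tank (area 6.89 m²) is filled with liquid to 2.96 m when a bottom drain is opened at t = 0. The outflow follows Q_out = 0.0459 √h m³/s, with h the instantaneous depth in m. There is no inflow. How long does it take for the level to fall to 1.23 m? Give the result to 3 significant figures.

184 s

A dh/dt = −Q_out = −0.0459 √h.
Separate and integrate: 2(√h − √h₀) = −(0.0459/A) t.
t = 2A(√h₀ − √h)/0.0459 = 2·6.89·(√2.96 − √1.23)/0.0459
  = 13.780 × (1.7205 − 1.1091) / 0.0459 = 183.56 s.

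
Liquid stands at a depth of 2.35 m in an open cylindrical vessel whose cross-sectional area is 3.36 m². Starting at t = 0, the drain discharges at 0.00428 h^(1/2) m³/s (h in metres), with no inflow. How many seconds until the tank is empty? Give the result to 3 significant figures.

A dh/dt = −Q_out = −0.00428 √h.
This is separable: 2 d(√h)/dt = −0.00428/A, so √h = √h₀ − (0.00428/(2A)) t.
Tank is empty when √h = 0: t_empty = 2A√h₀/0.00428.
t_empty = 2·3.36·√2.35/0.00428 = 6.7200·1.5330/0.00428 = 2406.9 s.

2410 s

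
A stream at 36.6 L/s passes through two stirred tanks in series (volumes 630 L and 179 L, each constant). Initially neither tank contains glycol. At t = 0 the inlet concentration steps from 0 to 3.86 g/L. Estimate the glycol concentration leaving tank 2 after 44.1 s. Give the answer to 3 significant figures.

Time constants: τᵢ = Vᵢ/Q for each well-mixed tank.
τ₁ = 630/36.6 = 17.213 s; τ₂ = 179/36.6 = 4.8907 s.
Solving the cascade with C₁(0)=C₂(0)=0 gives C₂(t) = C_in[1 − (τ₁ e^(−t/τ₁) − τ₂ e^(−t/τ₂))/(τ₁ − τ₂)].
At t = 44.1: e^(−t/τ₁) = 0.077150, e^(−t/τ₂) = 0.00012132.
C₂ = 3.86·[1 − (17.213·0.077150 − 4.8907·0.00012132)/(12.322)] = 3.86·0.89228 = 3.4442 g/L.

3.44 g/L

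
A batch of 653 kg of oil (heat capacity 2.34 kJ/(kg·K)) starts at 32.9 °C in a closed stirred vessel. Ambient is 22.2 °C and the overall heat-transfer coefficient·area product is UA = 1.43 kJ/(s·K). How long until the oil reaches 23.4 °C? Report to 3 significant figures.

Lumped-capacitance energy balance: M c_p dT/dt = UA(T_amb − T).
τ = M c_p/UA = 1068.5 s; T_ss = T_amb = 22.200 °C.
T(t) = T_ss + (T₀ − T_ss)e^(−t/τ); set T = 23.4:
t = −τ ln[(T − T_ss)/(T₀ − T_ss)] = −1068.5 · ln(0.11215) = 2337.9 s.

2340 s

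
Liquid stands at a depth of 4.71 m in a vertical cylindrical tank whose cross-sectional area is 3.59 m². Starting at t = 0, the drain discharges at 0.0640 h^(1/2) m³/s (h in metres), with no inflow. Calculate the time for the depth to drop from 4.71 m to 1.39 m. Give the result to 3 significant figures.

111 s

With no inflow, A dh/dt = −0.0640 √h.
∫ h^(−1/2) dh = −(0.0640/A) ∫ dt, giving 2√h = 2√h₀ − (0.0640/A) t.
t = 2A(√h₀ − √h)/0.0640 = 2·3.59·(√4.71 − √1.39)/0.0640
  = 7.1800 × (2.1703 − 1.1790) / 0.0640 = 111.21 s.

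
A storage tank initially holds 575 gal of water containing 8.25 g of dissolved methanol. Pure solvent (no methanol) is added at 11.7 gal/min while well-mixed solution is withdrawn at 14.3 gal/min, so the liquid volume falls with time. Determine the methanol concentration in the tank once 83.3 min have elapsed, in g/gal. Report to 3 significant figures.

0.00171 g/gal

Total volume: dV/dt = Q_in − Q_out = -2.6000 gal/min, so V(t) = 575 − 2.6000 t and V(83.3) = 358.42 gal.
Solute balance: dm/dt = 0 − Q_out C = −Q_out m/V(t).
dm/m = −Q_out dt/(V₀ − 2.6000 t); integrating gives ln(m/m₀) = −(Q_out/(Q_in−Q_out)) ln(V/V₀).
m = m₀ (V₀/V)^(Q_out/(Q_in−Q_out)) = 8.25 × (575/358.42)^(-5.5000) = 0.61297 g.
C = m/V = 0.61297/358.42 = 0.0017102 g/gal.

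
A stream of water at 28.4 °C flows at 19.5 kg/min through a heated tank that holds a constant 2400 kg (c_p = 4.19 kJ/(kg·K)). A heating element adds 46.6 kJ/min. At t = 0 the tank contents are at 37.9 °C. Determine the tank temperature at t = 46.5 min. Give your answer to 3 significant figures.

35.1 °C

M c_p dT/dt = ṁ c_p (T_in − T) + Q̇.
Rearrange: dT/dt = (T_ss − T)/τ with τ = M/ṁ = 123.08 min and T_ss = T_in + Q̇/(ṁ c_p) = 28.970 °C.
This is linear first-order; T(t) = T_ss + (T₀ − T_ss) e^(−t/τ).
T(46.5) = 28.970 + (8.9297)·e^(−46.5/123.08) = 28.970 + (8.9297)·0.68536 = 35.090 °C.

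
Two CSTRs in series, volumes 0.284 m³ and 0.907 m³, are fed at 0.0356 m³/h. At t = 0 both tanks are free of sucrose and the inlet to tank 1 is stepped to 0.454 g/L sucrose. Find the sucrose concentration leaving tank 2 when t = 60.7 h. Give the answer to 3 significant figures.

0.393 g/L

Species balance on tank i: dCᵢ/dt = (Cᵢ₋₁ − Cᵢ)/τᵢ with τᵢ = Vᵢ/Q.
τ₁ = 0.284/0.0356 = 7.9775 h; τ₂ = 0.907/0.0356 = 25.478 h.
Tank 1: C₁ = C_in(1 − e^(−t/τ₁)). Tank 2 (τ₁ ≠ τ₂): C₂ = C_in[1 − (τ₁ e^(−t/τ₁) − τ₂ e^(−t/τ₂))/(τ₁ − τ₂)].
At t = 60.7: e^(−t/τ₁) = 0.00049603, e^(−t/τ₂) = 0.092320.
C₂ = 0.454·[1 − (7.9775·0.00049603 − 25.478·0.092320)/(-17.500)] = 0.454·0.86582 = 0.39308 g/L.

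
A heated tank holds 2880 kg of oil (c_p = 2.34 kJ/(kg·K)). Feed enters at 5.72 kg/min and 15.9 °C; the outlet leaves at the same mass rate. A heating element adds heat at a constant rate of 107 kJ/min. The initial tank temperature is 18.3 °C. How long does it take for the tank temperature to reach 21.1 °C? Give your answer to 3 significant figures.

Unsteady energy balance on the tank contents: M c_p dT/dt = ṁ c_p (T_in − T) + 107.
τ = M/ṁ = 503.50 min; T_ss = T_in + Q̇/(ṁ c_p) = 23.894 °C.
T(t) = T_ss + (T₀ − T_ss) e^(−t/τ). Set T = 21.1:
e^(−t/τ) = (21.1 − 23.894)/(18.3 − 23.894) = 0.49948
t = −503.50 · ln(0.49948) = 349.52 min.

350 min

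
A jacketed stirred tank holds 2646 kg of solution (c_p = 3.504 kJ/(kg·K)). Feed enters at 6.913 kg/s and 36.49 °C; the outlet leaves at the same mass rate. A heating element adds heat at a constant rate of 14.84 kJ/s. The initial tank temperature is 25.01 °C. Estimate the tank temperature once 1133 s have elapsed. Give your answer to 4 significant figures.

36.48 °C

Unsteady energy balance on the tank contents: M c_p dT/dt = ṁ c_p (T_in − T) + 14.84.
Rearrange: dT/dt = (T_ss − T)/τ with τ = M/ṁ = 382.757 s and T_ss = T_in + Q̇/(ṁ c_p) = 37.1026 °C.
This is linear first-order; T(t) = T_ss + (T₀ − T_ss) e^(−t/τ).
T(1133) = 37.1026 + (-12.0926)·e^(−1133/382.757) = 37.1026 + (-12.0926)·0.0518136 = 36.4761 °C.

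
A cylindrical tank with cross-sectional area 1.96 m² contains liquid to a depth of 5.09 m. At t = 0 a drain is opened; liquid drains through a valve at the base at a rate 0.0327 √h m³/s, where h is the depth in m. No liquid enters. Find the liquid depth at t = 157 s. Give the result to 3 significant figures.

A dh/dt = −Q_out = −0.0327 √h.
This is separable: 2 d(√h)/dt = −0.0327/A, so √h = √h₀ − (0.0327/(2A)) t.
√h = √5.09 − 0.0327·157/(2·1.96) = 2.2561 − 1.3097 = 0.94643.
h = 0.94643² = 0.89574 m.

0.896 m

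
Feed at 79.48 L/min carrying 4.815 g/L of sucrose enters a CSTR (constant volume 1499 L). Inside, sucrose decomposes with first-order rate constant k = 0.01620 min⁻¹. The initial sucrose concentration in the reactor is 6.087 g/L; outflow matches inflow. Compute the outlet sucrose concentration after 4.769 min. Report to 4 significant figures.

5.413 g/L

Species balance: V dC/dt = Q C_in − Q C − k V C.
This is linear with rate a = Q/V + k = 0.0692220 min⁻¹.
C_ss = Q C_in/(Q + kV) = 3.68815 g/L; C(t) = C_ss + (C₀ − C_ss) e^(−a t).
C(4.769) = 3.68815 + (2.39885)·e^(−0.0692220·4.769) = 3.68815 + (2.39885)·0.718838 = 5.41253 g/L.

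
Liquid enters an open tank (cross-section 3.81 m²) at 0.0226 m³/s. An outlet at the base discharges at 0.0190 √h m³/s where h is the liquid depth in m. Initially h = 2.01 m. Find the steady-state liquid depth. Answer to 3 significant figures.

1.41 m

Level balance: A dh/dt = 0.0226 − 0.0190 √h. Setting dh/dt = 0:
Q_in = 0.0190 √h_ss ⇒ √h_ss = 0.0226/0.0190 = 1.1895.
h_ss = 1.1895² = 1.4148 m. (Since h₀ = 2.01 m > h_ss, the level will fall toward this value.)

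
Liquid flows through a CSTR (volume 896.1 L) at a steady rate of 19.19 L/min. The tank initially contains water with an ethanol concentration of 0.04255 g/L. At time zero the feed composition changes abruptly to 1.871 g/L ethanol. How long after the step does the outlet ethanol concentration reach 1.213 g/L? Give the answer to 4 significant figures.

47.72 min

Species balance: V dC/dt = Q(C_in − C) ⇒ τ = V/Q = 46.6962 min.
C(t) = C_in + (C₀ − C_in) e^(−t/τ). Set C = 1.213 and solve for t:
e^(−t/τ) = (C − C_in)/(C₀ − C_in) = (1.213 − 1.871)/(0.04255 − 1.871) = 0.359868
t = −τ ln(…) = 46.6962 × 1.02202 = 47.7244 min.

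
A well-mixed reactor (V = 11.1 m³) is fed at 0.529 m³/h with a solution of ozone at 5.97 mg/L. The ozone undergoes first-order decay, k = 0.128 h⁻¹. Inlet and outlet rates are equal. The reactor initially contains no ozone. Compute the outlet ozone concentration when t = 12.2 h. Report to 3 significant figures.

V dC/dt = Q(C_in − C) − k V C.
dC/dt = (Q/V) C_in − (Q/V + k) C; effective rate a = Q/V + k = 0.047658 + 0.128 = 0.17566 h⁻¹.
C_ss = Q C_in/(Q + kV) = 1.6197 mg/L; C(t) = C_ss + (C₀ − C_ss) e^(−a t).
C(12.2) = 1.6197 + (-1.6197)·e^(−0.17566·12.2) = 1.6197 + (-1.6197)·0.11730 = 1.4297 mg/L.

1.43 mg/L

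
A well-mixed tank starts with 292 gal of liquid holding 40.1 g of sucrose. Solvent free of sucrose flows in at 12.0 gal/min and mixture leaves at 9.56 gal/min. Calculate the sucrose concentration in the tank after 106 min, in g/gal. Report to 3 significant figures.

Total volume: dV/dt = Q_in − Q_out = 2.4400 gal/min, so V(t) = 292 + 2.4400 t and V(106) = 550.64 gal.
Species balance (pure solvent in): dm/dt = −Q_out · m/V(t).
dm/m = −Q_out dt/(V₀ + 2.4400 t); integrating gives ln(m/m₀) = −(Q_out/(Q_in−Q_out)) ln(V/V₀).
m = m₀ (V₀/V)^(Q_out/(Q_in−Q_out)) = 40.1 × (292/550.64)^(3.9180) = 3.3403 g.
C = m/V = 3.3403/550.64 = 0.0060662 g/gal.

0.00607 g/gal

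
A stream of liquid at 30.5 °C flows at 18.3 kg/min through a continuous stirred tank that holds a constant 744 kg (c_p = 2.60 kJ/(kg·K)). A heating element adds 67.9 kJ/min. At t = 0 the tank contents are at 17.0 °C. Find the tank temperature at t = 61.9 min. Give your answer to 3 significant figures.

M c_p dT/dt = ṁ c_p (T_in − T) + Q̇.
Rearrange: dT/dt = (T_ss − T)/τ with τ = M/ṁ = 40.656 min and T_ss = T_in + Q̇/(ṁ c_p) = 31.927 °C.
Integrating: T(t) = T_ss + (T₀ − T_ss) e^(−t/τ).
T(61.9) = 31.927 + (-14.927)·e^(−61.9/40.656) = 31.927 + (-14.927)·0.21816 = 28.671 °C.

28.7 °C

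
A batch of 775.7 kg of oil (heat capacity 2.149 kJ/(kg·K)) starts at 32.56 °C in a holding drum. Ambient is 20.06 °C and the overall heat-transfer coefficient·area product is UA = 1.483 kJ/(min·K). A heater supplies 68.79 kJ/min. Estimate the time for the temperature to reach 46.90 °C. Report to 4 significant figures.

618.5 min

Heat balance on the well-mixed liquid: M c_p dT/dt = −UA(T − T_amb) + Q̇.
τ = M c_p/UA = 1124.06 min; T_ss = T_amb + Q̇/UA = 20.06 + 68.79/1.483 = 66.4457 °C.
T(t) = T_ss + (T₀ − T_ss)e^(−t/τ); set T = 46.90:
t = −τ ln[(T − T_ss)/(T₀ − T_ss)] = −1124.06 · ln(0.576813) = 618.500 min.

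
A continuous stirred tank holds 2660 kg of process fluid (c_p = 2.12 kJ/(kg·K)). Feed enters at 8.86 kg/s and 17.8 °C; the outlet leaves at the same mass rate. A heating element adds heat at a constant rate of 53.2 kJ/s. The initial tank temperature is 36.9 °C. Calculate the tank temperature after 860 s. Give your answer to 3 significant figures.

21.6 °C

Heat balance on the well-mixed liquid: M c_p dT/dt = ṁ c_p (T_in − T) + 53.2.
Rearrange: dT/dt = (T_ss − T)/τ with τ = M/ṁ = 300.23 s and T_ss = T_in + Q̇/(ṁ c_p) = 20.632 °C.
This is linear first-order; T(t) = T_ss + (T₀ − T_ss) e^(−t/τ).
T(860) = 20.632 + (16.268)·e^(−860/300.23) = 20.632 + (16.268)·0.057011 = 21.560 °C.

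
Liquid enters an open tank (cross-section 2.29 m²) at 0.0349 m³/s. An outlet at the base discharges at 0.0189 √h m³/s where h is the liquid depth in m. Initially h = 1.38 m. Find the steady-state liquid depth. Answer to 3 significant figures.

3.41 m

A dh/dt = Q_in − 0.0189 √h. Steady state requires inflow = outflow:
Q_in = 0.0189 √h_ss ⇒ √h_ss = 0.0349/0.0189 = 1.8466.
h_ss = 1.8466² = 3.4098 m. (Since h₀ = 1.38 m < h_ss, the level will rise toward this value.)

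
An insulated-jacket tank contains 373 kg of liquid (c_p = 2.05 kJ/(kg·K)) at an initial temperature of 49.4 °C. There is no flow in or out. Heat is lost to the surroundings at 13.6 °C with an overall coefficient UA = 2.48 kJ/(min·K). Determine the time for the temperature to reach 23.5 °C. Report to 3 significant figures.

396 min

M c_p dT/dt = −UA(T − T_amb).
τ = M c_p/UA = 308.33 min; T_ss = T_amb = 13.600 °C.
T(t) = T_ss + (T₀ − T_ss)e^(−t/τ); set T = 23.5:
t = −τ ln[(T − T_ss)/(T₀ − T_ss)] = −308.33 · ln(0.27654) = 396.33 min.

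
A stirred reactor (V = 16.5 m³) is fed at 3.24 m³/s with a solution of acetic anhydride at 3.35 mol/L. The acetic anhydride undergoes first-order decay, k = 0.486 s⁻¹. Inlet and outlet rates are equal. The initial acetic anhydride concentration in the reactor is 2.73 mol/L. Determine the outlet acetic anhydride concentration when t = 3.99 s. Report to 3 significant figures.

V dC/dt = Q(C_in − C) − k V C.
dC/dt = (Q/V) C_in − (Q/V + k) C; effective rate a = Q/V + k = 0.19636 + 0.486 = 0.68236 s⁻¹.
C_ss = Q C_in/(Q + kV) = 0.96403 mol/L; C(t) = C_ss + (C₀ − C_ss) e^(−a t).
C(3.99) = 0.96403 + (1.7660)·e^(−0.68236·3.99) = 0.96403 + (1.7660)·0.065702 = 1.0801 mol/L.

1.08 mol/L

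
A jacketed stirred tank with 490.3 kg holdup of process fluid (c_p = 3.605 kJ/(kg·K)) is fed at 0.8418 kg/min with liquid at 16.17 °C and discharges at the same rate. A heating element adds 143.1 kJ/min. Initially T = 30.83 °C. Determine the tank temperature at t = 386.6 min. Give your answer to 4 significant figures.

46.59 °C

Heat balance on the well-mixed liquid: M c_p dT/dt = ṁ c_p (T_in − T) + 143.1.
τ = M/ṁ = 582.442 min; T_ss = T_in + Q̇/(ṁ c_p) = 16.17 + 143.1/(0.8418·3.605) = 63.3247 °C.
This is linear first-order; T(t) = T_ss + (T₀ − T_ss) e^(−t/τ).
T(386.6) = 63.3247 + (-32.4947)·e^(−386.6/582.442) = 63.3247 + (-32.4947)·0.514913 = 46.5928 °C.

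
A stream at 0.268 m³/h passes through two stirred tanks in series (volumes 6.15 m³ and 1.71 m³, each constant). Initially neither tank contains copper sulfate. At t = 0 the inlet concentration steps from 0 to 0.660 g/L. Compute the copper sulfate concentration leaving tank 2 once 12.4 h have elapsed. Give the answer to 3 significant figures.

0.164 g/L

Time constants: τᵢ = Vᵢ/Q for each well-mixed tank.
τ₁ = 6.15/0.268 = 22.948 h; τ₂ = 1.71/0.268 = 6.3806 h.
Tank 1: C₁ = C_in(1 − e^(−t/τ₁)). Tank 2 (τ₁ ≠ τ₂): C₂ = C_in[1 − (τ₁ e^(−t/τ₁) − τ₂ e^(−t/τ₂))/(τ₁ − τ₂)].
At t = 12.4: e^(−t/τ₁) = 0.58254, e^(−t/τ₂) = 0.14322.
C₂ = 0.660·[1 − (22.948·0.58254 − 6.3806·0.14322)/(16.567)] = 0.660·0.24826 = 0.16385 g/L.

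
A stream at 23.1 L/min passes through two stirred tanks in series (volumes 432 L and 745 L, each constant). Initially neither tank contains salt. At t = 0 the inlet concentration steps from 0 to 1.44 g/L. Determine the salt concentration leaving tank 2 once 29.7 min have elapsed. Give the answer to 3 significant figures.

0.481 g/L

Species balance on tank i: dCᵢ/dt = (Cᵢ₋₁ − Cᵢ)/τᵢ with τᵢ = Vᵢ/Q.
τ₁ = 432/23.1 = 18.701 min; τ₂ = 745/23.1 = 32.251 min.
Solving the cascade with C₁(0)=C₂(0)=0 gives C₂(t) = C_in[1 − (τ₁ e^(−t/τ₁) − τ₂ e^(−t/τ₂))/(τ₁ − τ₂)].
At t = 29.7: e^(−t/τ₁) = 0.20431, e^(−t/τ₂) = 0.39816.
C₂ = 1.44·[1 − (18.701·0.20431 − 32.251·0.39816)/(-13.550)] = 1.44·0.33429 = 0.48137 g/L.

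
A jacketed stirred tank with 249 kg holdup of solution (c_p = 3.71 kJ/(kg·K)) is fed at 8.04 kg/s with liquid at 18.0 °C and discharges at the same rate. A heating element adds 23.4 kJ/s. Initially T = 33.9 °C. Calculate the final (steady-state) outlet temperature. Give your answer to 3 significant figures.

18.8 °C

Heat balance on the well-mixed liquid: M c_p dT/dt = ṁ c_p (T_in − T) + 23.4.
At steady state dT/dt = 0 ⇒ T_ss = T_in + Q̇/(ṁ c_p) = 18.0 + 23.4/(8.04·3.71) = 18.784 °C.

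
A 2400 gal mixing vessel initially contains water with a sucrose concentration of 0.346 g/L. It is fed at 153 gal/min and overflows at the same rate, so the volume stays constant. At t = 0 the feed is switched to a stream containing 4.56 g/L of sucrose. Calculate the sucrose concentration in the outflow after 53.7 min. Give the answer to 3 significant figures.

4.42 g/L

Unsteady species balance (constant V, well mixed): V dC/dt = Q(C_in − C).
So dC/dt = (C_in − C)/τ with τ = V/Q = 2400/153 = 15.686 min.
Integrating: C(t) = C_in + (C₀ − C_in) e^(−t/τ).
C(53.7) = 4.56 + (0.346 − 4.56)·e^(−53.7/15.686) = 4.56 + (-4.2140)·0.032602 = 4.4226 g/L.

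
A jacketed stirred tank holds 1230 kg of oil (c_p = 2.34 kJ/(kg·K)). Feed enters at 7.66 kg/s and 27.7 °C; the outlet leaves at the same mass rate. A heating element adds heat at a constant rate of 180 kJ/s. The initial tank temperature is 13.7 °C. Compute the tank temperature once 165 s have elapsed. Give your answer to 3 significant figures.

Heat balance on the well-mixed liquid: M c_p dT/dt = ṁ c_p (T_in − T) + 180.
Rearrange: dT/dt = (T_ss − T)/τ with τ = M/ṁ = 160.57 s and T_ss = T_in + Q̇/(ṁ c_p) = 37.742 °C.
T approaches T_ss exponentially: T(t) = T_ss + (T₀ − T_ss) e^(−t/τ).
T(165) = 37.742 + (-24.042)·e^(−165/160.57) = 37.742 + (-24.042)·0.35788 = 29.138 °C.

29.1 °C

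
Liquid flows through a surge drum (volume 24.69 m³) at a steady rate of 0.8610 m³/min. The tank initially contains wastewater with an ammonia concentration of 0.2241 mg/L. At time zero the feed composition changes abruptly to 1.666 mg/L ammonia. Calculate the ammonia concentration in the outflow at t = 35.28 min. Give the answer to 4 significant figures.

Unsteady species balance (constant V, well mixed): V dC/dt = Q(C_in − C).
Rewrite as dC/dt + C/τ = C_in/τ, τ = V/Q = 28.6760 min.
This is linear first-order; C(t) = C_in + (C₀ − C_in) e^(−t/τ).
C(35.28) = 1.666 + (0.2241 − 1.666)·e^(−35.28/28.6760) = 1.666 + (-1.44190)·0.292205 = 1.24467 mg/L.

1.245 mg/L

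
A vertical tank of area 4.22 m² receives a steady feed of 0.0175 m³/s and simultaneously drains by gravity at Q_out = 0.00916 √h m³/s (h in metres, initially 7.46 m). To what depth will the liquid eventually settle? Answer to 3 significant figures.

3.65 m

A dh/dt = Q_in − 0.00916 √h. Steady state requires inflow = outflow:
Q_in = 0.00916 √h_ss ⇒ √h_ss = 0.0175/0.00916 = 1.9105.
h_ss = 1.9105² = 3.6499 m. (Since h₀ = 7.46 m > h_ss, the level will fall toward this value.)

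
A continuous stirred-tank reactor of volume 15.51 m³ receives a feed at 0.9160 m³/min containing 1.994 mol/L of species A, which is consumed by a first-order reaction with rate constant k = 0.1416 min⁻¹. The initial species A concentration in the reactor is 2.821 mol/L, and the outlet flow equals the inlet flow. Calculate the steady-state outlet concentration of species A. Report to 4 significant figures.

Accumulation = in − out − consumed: V dC/dt = Q C_in − Q C − k V C.
At steady state: 0 = Q C_in − (Q + kV) C_ss, so C_ss = Q C_in/(Q + kV).
C_ss = 0.9160·1.994/(0.9160 + 0.1416·15.51) = 1.82650/3.11222 = 0.586882 mol/L.

0.5869 mol/L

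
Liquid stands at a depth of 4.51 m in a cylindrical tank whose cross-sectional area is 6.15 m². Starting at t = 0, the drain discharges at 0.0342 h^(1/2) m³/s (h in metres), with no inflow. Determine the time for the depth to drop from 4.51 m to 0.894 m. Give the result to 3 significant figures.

A dh/dt = −Q_out = −0.0342 √h.
∫ h^(−1/2) dh = −(0.0342/A) ∫ dt, giving 2√h = 2√h₀ − (0.0342/A) t.
t = 2A(√h₀ − √h)/0.0342 = 2·6.15·(√4.51 − √0.894)/0.0342
  = 12.300 × (2.1237 − 0.94552) / 0.0342 = 423.72 s.

424 s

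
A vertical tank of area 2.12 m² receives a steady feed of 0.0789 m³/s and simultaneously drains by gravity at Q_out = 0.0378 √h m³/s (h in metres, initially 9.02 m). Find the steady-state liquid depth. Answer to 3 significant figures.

Level balance: A dh/dt = 0.0789 − 0.0378 √h. Setting dh/dt = 0:
Q_in = 0.0378 √h_ss ⇒ √h_ss = 0.0789/0.0378 = 2.0873.
h_ss = 2.0873² = 4.3568 m. (Since h₀ = 9.02 m > h_ss, the level will fall toward this value.)

4.36 m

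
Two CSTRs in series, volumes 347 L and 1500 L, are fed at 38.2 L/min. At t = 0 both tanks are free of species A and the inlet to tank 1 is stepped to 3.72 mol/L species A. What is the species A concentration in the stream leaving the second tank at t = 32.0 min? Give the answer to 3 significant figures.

Species balance on tank i: dCᵢ/dt = (Cᵢ₋₁ − Cᵢ)/τᵢ with τᵢ = Vᵢ/Q.
τ₁ = 347/38.2 = 9.0838 min; τ₂ = 1500/38.2 = 39.267 min.
Solving the cascade with C₁(0)=C₂(0)=0 gives C₂(t) = C_in[1 − (τ₁ e^(−t/τ₁) − τ₂ e^(−t/τ₂))/(τ₁ − τ₂)].
At t = 32.0: e^(−t/τ₁) = 0.029518, e^(−t/τ₂) = 0.44267.
C₂ = 3.72·[1 − (9.0838·0.029518 − 39.267·0.44267)/(-30.183)] = 3.72·0.43299 = 1.6107 mol/L.

1.61 mol/L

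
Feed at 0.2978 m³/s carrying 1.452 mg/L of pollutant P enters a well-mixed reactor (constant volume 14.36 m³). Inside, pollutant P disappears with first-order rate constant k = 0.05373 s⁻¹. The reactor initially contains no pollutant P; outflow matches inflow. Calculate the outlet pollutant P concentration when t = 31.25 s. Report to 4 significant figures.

0.3649 mg/L

V dC/dt = Q(C_in − C) − k V C.
dC/dt = (Q/V) C_in − (Q/V + k) C; effective rate a = Q/V + k = 0.0207382 + 0.05373 = 0.0744682 s⁻¹.
C_ss = Q C_in/(Q + kV) = 0.404358 mg/L; C(t) = C_ss + (C₀ − C_ss) e^(−a t).
C(31.25) = 0.404358 + (-0.404358)·e^(−0.0744682·31.25) = 0.404358 + (-0.404358)·0.0975754 = 0.364903 mg/L.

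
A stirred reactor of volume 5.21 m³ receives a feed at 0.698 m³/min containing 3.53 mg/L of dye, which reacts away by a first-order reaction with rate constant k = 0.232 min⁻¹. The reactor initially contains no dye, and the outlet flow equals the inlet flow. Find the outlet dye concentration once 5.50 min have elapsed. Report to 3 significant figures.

Accumulation = in − out − consumed: V dC/dt = Q C_in − Q C − k V C.
This is linear with rate a = Q/V + k = 0.36597 min⁻¹.
C_ss = Q C_in/(Q + kV) = 1.2922 mg/L; C(t) = C_ss + (C₀ − C_ss) e^(−a t).
C(5.50) = 1.2922 + (-1.2922)·e^(−0.36597·5.50) = 1.2922 + (-1.2922)·0.13361 = 1.1196 mg/L.

1.12 mg/L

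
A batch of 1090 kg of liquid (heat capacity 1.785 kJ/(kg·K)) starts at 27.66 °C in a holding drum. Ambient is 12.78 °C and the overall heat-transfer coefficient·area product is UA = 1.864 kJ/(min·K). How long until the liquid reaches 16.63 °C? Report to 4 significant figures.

1411 min

Heat balance on the well-mixed liquid: M c_p dT/dt = −UA(T − T_amb).
τ = M c_p/UA = 1043.80 min; T_ss = T_amb = 12.7800 °C.
T(t) = T_ss + (T₀ − T_ss)e^(−t/τ); set T = 16.63:
t = −τ ln[(T − T_ss)/(T₀ − T_ss)] = −1043.80 · ln(0.258737) = 1411.16 min.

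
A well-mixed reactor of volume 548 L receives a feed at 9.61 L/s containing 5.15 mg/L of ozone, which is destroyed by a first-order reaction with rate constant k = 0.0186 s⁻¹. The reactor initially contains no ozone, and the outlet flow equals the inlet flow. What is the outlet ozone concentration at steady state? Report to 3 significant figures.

Species balance: V dC/dt = Q C_in − Q C − k V C.
Steady state (dC/dt = 0): C_ss = Q C_in/(Q + kV) = C_in/(1 + kV/Q).
C_ss = 9.61·5.15/(9.61 + 0.0186·548) = 49.492/19.803 = 2.4992 mg/L.

2.50 mg/L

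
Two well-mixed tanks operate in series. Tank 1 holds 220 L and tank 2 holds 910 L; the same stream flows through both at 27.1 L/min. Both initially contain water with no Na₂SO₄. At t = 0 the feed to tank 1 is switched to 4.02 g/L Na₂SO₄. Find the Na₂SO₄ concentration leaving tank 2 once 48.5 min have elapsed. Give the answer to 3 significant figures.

Species balance on tank i: dCᵢ/dt = (Cᵢ₋₁ − Cᵢ)/τᵢ with τᵢ = Vᵢ/Q.
τ₁ = 220/27.1 = 8.1181 min; τ₂ = 910/27.1 = 33.579 min.
Solving the cascade with C₁(0)=C₂(0)=0 gives C₂(t) = C_in[1 − (τ₁ e^(−t/τ₁) − τ₂ e^(−t/τ₂))/(τ₁ − τ₂)].
At t = 48.5: e^(−t/τ₁) = 0.0025432, e^(−t/τ₂) = 0.23590.
C₂ = 4.02·[1 − (8.1181·0.0025432 − 33.579·0.23590)/(-25.461)] = 4.02·0.68969 = 2.7726 g/L.

2.77 g/L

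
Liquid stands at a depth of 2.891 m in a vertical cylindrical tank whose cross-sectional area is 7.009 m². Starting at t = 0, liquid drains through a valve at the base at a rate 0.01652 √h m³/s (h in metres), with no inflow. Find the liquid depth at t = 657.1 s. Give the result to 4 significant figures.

A dh/dt = −Q_out = −0.01652 √h.
Separate and integrate: 2(√h − √h₀) = −(0.01652/A) t.
√h = √2.891 − 0.01652·657.1/(2·7.009) = 1.70029 − 0.774382 = 0.925912.
h = 0.925912² = 0.857313 m.

0.8573 m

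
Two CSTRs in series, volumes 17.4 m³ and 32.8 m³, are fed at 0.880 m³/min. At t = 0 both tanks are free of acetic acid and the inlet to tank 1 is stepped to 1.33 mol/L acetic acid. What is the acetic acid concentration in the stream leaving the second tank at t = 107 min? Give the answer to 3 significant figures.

1.18 mol/L

Each tank obeys Vᵢ dCᵢ/dt = Q(Cᵢ₋₁ − Cᵢ), so τᵢ = Vᵢ/Q.
τ₁ = 17.4/0.880 = 19.773 min; τ₂ = 32.8/0.880 = 37.273 min.
Solving the cascade with C₁(0)=C₂(0)=0 gives C₂(t) = C_in[1 − (τ₁ e^(−t/τ₁) − τ₂ e^(−t/τ₂))/(τ₁ − τ₂)].
At t = 107: e^(−t/τ₁) = 0.0044650, e^(−t/τ₂) = 0.056657.
C₂ = 1.33·[1 − (19.773·0.0044650 − 37.273·0.056657)/(-17.500)] = 1.33·0.88437 = 1.1762 mol/L.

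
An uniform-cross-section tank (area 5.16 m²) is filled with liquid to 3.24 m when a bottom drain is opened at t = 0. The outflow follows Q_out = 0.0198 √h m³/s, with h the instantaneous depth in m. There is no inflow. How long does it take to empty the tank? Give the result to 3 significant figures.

A dh/dt = −Q_out = −0.0198 √h.
This is separable: 2 d(√h)/dt = −0.0198/A, so √h = √h₀ − (0.0198/(2A)) t.
Tank is empty when √h = 0: t_empty = 2A√h₀/0.0198.
t_empty = 2·5.16·√3.24/0.0198 = 10.320·1.8000/0.0198 = 938.18 s.

938 s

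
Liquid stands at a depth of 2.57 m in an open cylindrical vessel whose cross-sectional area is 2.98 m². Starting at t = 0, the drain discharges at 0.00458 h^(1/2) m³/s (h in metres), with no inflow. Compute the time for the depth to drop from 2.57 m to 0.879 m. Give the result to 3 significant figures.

A dh/dt = −Q_out = −0.00458 √h.
Separate and integrate: 2(√h − √h₀) = −(0.00458/A) t.
t = 2A(√h₀ − √h)/0.00458 = 2·2.98·(√2.57 − √0.879)/0.00458
  = 5.9600 × (1.6031 − 0.93755) / 0.00458 = 866.12 s.

866 s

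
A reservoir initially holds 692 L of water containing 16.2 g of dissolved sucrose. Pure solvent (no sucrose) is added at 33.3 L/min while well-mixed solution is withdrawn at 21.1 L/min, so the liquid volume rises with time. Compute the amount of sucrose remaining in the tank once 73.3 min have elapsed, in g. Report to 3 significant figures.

Total volume: dV/dt = Q_in − Q_out = 12.200 L/min, so V(t) = 692 + 12.200 t and V(73.3) = 1586.3 L.
Species balance (pure solvent in): dm/dt = −Q_out · m/V(t).
Separate: dm/m = −Q_out dt/V(t) ⇒ ln(m/m₀) = −(Q_out/(Q_in−Q_out)) ln(V/V₀).
m = m₀ (V₀/V)^(Q_out/(Q_in−Q_out)) = 16.2 × (692/1586.3)^(1.7295) = 3.8586 g.

3.86 g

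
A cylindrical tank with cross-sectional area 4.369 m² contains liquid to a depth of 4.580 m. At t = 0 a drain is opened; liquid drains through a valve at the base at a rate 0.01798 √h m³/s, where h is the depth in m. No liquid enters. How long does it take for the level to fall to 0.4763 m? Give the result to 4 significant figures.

A dh/dt = −Q_out = −0.01798 √h.
∫ h^(−1/2) dh = −(0.01798/A) ∫ dt, giving 2√h = 2√h₀ − (0.01798/A) t.
t = 2A(√h₀ − √h)/0.01798 = 2·4.369·(√4.580 − √0.4763)/0.01798
  = 8.73800 × (2.14009 − 0.690145) / 0.01798 = 704.652 s.

704.7 s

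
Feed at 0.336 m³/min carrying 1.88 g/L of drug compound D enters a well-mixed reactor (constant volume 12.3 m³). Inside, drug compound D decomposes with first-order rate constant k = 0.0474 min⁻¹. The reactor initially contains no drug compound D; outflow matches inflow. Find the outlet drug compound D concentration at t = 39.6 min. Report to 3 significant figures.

Species balance: V dC/dt = Q C_in − Q C − k V C.
dC/dt = (Q/V) C_in − (Q/V + k) C; effective rate a = Q/V + k = 0.027317 + 0.0474 = 0.074717 min⁻¹.
C_ss = Q C_in/(Q + kV) = 0.68734 g/L; C(t) = C_ss + (C₀ − C_ss) e^(−a t).
C(39.6) = 0.68734 + (-0.68734)·e^(−0.074717·39.6) = 0.68734 + (-0.68734)·0.051881 = 0.65168 g/L.

0.652 g/L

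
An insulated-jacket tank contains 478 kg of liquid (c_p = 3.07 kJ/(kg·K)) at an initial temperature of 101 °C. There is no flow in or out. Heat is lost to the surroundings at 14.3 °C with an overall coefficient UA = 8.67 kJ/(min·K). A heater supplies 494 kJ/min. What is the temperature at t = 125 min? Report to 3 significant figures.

85.5 °C

Lumped-capacitance energy balance: M c_p dT/dt = UA(T_amb − T) + Q̇.
dT/dt = (T_ss − T)/τ with T_ss = T_amb + Q̇/UA = 14.3 + 494/8.67 = 71.278 °C, τ = M c_p/UA = 478·3.07/8.67 = 169.26 min.
This is linear first-order; T(t) = T_ss + (T₀ − T_ss) e^(−t/τ).
T(125) = 71.278 + (29.722)·0.47782 = 85.480 °C.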